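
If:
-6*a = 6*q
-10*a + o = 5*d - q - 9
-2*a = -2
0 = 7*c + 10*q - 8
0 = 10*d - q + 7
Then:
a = 1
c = 18/7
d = -4/5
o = -2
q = -1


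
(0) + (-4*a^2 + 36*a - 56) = -4*a^2 + 36*a - 56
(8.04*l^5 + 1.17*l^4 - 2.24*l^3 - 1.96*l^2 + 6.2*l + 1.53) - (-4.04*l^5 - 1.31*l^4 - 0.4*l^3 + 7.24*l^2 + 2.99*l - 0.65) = 12.08*l^5 + 2.48*l^4 - 1.84*l^3 - 9.2*l^2 + 3.21*l + 2.18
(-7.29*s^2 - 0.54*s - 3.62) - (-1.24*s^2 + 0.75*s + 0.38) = -6.05*s^2 - 1.29*s - 4.0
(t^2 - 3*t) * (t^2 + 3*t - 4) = t^4 - 13*t^2 + 12*t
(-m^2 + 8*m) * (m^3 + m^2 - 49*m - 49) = -m^5 + 7*m^4 + 57*m^3 - 343*m^2 - 392*m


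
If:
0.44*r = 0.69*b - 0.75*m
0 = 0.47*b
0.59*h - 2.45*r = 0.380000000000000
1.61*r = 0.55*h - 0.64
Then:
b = 0.00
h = 2.40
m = -0.25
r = 0.42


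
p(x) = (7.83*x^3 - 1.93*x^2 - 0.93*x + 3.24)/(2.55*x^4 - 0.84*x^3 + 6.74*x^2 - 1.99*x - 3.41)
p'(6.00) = -0.07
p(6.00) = 0.48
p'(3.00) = -0.18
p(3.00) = 0.83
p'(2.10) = -0.27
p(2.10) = 1.02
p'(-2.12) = -0.08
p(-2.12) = -0.86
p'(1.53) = -0.66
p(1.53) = 1.25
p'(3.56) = -0.15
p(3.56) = 0.74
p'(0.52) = -4.29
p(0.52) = -1.31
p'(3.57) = -0.15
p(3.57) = 0.73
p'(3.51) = -0.15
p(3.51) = 0.74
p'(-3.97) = -0.11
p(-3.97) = -0.64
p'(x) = (23.49*x^2 - 3.86*x - 0.93)/(2.55*x^4 - 0.84*x^3 + 6.74*x^2 - 1.99*x - 3.41) + (-10.2*x^3 + 2.52*x^2 - 13.48*x + 1.99)*(7.83*x^3 - 1.93*x^2 - 0.93*x + 3.24)/(2.55*x^4 - 0.84*x^3 + 6.74*x^2 - 1.99*x - 3.41)^2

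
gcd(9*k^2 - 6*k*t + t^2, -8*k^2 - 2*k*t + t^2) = 1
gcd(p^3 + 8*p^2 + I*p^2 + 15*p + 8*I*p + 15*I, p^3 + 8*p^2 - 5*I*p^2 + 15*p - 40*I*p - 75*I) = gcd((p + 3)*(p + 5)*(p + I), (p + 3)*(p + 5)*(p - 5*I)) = p^2 + 8*p + 15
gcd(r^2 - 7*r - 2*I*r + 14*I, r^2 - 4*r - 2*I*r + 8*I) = r - 2*I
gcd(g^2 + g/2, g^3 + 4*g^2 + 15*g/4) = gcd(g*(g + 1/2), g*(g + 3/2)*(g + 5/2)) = g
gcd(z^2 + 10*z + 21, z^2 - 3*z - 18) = z + 3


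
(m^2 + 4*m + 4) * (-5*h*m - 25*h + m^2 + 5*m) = -5*h*m^3 - 45*h*m^2 - 120*h*m - 100*h + m^4 + 9*m^3 + 24*m^2 + 20*m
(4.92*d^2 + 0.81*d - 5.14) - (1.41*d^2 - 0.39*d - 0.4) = 3.51*d^2 + 1.2*d - 4.74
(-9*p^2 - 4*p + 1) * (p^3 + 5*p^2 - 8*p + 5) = -9*p^5 - 49*p^4 + 53*p^3 - 8*p^2 - 28*p + 5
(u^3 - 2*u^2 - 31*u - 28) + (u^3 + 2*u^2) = 2*u^3 - 31*u - 28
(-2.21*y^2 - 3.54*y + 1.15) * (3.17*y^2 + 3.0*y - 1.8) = -7.0057*y^4 - 17.8518*y^3 - 2.9965*y^2 + 9.822*y - 2.07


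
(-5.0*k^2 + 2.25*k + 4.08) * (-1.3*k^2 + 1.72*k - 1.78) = 6.5*k^4 - 11.525*k^3 + 7.466*k^2 + 3.0126*k - 7.2624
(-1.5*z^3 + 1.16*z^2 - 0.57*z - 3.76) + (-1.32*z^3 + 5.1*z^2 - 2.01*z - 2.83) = -2.82*z^3 + 6.26*z^2 - 2.58*z - 6.59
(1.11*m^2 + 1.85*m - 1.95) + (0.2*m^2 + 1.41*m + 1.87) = 1.31*m^2 + 3.26*m - 0.0799999999999998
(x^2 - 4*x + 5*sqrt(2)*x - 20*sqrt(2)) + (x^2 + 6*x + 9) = 2*x^2 + 2*x + 5*sqrt(2)*x - 20*sqrt(2) + 9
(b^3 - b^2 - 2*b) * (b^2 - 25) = b^5 - b^4 - 27*b^3 + 25*b^2 + 50*b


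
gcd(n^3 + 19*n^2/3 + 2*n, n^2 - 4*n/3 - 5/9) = n + 1/3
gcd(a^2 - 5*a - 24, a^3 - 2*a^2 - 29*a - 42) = a + 3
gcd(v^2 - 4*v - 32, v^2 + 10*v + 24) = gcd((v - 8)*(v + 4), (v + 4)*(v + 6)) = v + 4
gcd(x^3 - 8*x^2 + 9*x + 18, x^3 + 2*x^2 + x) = x + 1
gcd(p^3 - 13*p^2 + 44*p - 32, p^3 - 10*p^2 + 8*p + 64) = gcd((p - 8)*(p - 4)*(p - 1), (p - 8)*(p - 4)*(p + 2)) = p^2 - 12*p + 32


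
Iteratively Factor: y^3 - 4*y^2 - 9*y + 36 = (y + 3)*(y^2 - 7*y + 12) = (y - 3)*(y + 3)*(y - 4)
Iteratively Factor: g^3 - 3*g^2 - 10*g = (g)*(g^2 - 3*g - 10) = g*(g - 5)*(g + 2)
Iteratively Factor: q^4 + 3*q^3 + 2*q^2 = (q)*(q^3 + 3*q^2 + 2*q) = q^2*(q^2 + 3*q + 2) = q^2*(q + 2)*(q + 1)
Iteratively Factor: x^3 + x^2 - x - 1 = (x + 1)*(x^2 - 1) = (x + 1)^2*(x - 1)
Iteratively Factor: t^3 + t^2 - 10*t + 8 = (t - 1)*(t^2 + 2*t - 8) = (t - 1)*(t + 4)*(t - 2)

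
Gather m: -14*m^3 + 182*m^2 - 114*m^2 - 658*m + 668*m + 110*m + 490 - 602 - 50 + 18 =-14*m^3 + 68*m^2 + 120*m - 144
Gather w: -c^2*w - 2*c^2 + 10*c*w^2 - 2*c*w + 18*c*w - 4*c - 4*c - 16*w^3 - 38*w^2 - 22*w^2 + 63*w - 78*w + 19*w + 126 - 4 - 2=-2*c^2 - 8*c - 16*w^3 + w^2*(10*c - 60) + w*(-c^2 + 16*c + 4) + 120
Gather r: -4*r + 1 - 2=-4*r - 1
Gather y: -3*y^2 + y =-3*y^2 + y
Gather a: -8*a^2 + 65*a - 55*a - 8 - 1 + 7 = -8*a^2 + 10*a - 2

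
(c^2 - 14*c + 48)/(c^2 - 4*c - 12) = (c - 8)/(c + 2)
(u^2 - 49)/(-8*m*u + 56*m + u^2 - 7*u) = (u + 7)/(-8*m + u)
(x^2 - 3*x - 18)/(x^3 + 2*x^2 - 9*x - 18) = (x - 6)/(x^2 - x - 6)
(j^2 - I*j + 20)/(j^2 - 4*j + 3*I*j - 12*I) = (j^2 - I*j + 20)/(j^2 + j*(-4 + 3*I) - 12*I)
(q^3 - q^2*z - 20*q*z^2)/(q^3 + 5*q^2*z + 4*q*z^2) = (q - 5*z)/(q + z)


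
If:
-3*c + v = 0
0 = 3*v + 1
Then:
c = -1/9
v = -1/3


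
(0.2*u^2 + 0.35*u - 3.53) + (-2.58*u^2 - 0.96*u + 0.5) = -2.38*u^2 - 0.61*u - 3.03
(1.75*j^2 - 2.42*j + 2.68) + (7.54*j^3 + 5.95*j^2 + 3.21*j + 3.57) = 7.54*j^3 + 7.7*j^2 + 0.79*j + 6.25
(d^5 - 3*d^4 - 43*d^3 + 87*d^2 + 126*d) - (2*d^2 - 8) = d^5 - 3*d^4 - 43*d^3 + 85*d^2 + 126*d + 8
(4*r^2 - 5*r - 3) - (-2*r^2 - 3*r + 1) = 6*r^2 - 2*r - 4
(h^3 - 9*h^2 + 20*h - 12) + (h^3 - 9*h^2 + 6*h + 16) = 2*h^3 - 18*h^2 + 26*h + 4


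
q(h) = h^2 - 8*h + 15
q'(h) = 2*h - 8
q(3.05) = -0.10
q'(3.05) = -1.90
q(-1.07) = 24.70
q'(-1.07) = -10.14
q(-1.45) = 28.70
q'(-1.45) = -10.90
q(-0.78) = 21.85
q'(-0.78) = -9.56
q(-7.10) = 122.21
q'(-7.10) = -22.20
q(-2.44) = 40.47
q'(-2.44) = -12.88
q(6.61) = 5.81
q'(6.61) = 5.22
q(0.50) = 11.25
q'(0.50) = -7.00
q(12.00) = 63.00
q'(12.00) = 16.00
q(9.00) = 24.00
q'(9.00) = 10.00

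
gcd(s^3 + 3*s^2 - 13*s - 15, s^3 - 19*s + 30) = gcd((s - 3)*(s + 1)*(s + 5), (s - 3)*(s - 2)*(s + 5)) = s^2 + 2*s - 15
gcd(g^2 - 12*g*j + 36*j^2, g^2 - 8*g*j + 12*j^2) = g - 6*j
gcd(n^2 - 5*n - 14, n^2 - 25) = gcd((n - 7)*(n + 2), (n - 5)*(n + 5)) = 1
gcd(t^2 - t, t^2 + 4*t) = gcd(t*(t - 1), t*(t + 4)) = t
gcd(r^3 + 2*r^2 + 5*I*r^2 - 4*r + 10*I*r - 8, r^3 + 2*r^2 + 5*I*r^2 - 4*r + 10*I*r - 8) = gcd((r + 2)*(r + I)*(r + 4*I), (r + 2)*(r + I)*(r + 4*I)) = r^3 + r^2*(2 + 5*I) + r*(-4 + 10*I) - 8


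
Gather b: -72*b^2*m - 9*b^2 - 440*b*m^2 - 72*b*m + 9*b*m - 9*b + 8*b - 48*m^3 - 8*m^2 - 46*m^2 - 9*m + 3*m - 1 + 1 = b^2*(-72*m - 9) + b*(-440*m^2 - 63*m - 1) - 48*m^3 - 54*m^2 - 6*m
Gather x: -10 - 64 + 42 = -32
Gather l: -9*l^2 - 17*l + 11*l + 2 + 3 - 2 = -9*l^2 - 6*l + 3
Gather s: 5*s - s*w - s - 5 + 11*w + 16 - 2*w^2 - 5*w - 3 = s*(4 - w) - 2*w^2 + 6*w + 8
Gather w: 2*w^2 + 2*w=2*w^2 + 2*w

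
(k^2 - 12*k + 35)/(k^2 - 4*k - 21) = (k - 5)/(k + 3)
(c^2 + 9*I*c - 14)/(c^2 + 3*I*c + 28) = (c + 2*I)/(c - 4*I)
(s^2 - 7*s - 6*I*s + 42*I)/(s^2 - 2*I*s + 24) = (s - 7)/(s + 4*I)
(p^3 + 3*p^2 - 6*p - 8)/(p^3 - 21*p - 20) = (p - 2)/(p - 5)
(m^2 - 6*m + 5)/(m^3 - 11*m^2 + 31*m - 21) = (m - 5)/(m^2 - 10*m + 21)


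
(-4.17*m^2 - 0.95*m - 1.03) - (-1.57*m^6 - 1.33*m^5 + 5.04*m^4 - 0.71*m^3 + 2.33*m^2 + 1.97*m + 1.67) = 1.57*m^6 + 1.33*m^5 - 5.04*m^4 + 0.71*m^3 - 6.5*m^2 - 2.92*m - 2.7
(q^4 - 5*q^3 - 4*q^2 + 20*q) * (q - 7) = q^5 - 12*q^4 + 31*q^3 + 48*q^2 - 140*q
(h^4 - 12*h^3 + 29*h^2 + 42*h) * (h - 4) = h^5 - 16*h^4 + 77*h^3 - 74*h^2 - 168*h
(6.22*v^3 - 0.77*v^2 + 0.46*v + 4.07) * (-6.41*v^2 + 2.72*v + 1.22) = -39.8702*v^5 + 21.8541*v^4 + 2.5454*v^3 - 25.7769*v^2 + 11.6316*v + 4.9654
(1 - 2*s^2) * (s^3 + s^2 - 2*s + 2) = -2*s^5 - 2*s^4 + 5*s^3 - 3*s^2 - 2*s + 2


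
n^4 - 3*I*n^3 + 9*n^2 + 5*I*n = n*(n - 5*I)*(n + I)^2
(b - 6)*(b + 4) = b^2 - 2*b - 24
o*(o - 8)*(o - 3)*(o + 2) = o^4 - 9*o^3 + 2*o^2 + 48*o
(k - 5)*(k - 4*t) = k^2 - 4*k*t - 5*k + 20*t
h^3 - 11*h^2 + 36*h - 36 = (h - 6)*(h - 3)*(h - 2)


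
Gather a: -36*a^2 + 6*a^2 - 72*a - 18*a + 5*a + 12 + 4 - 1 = -30*a^2 - 85*a + 15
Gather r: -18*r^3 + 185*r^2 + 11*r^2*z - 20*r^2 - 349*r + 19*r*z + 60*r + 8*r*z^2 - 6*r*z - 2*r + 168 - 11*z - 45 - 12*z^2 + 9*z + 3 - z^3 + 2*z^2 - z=-18*r^3 + r^2*(11*z + 165) + r*(8*z^2 + 13*z - 291) - z^3 - 10*z^2 - 3*z + 126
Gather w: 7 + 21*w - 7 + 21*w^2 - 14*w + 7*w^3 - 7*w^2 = 7*w^3 + 14*w^2 + 7*w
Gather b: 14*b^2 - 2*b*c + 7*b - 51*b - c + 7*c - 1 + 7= 14*b^2 + b*(-2*c - 44) + 6*c + 6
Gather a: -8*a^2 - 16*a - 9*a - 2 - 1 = -8*a^2 - 25*a - 3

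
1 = 1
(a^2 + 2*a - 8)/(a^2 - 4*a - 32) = (a - 2)/(a - 8)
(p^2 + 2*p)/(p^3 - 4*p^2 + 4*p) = (p + 2)/(p^2 - 4*p + 4)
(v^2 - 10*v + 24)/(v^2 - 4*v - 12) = (v - 4)/(v + 2)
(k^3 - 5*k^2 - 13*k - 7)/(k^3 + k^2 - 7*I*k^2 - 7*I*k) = (k^2 - 6*k - 7)/(k*(k - 7*I))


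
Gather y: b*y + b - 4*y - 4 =b + y*(b - 4) - 4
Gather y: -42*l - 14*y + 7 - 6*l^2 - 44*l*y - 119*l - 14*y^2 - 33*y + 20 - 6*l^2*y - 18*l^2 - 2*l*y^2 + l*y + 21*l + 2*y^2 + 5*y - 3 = -24*l^2 - 140*l + y^2*(-2*l - 12) + y*(-6*l^2 - 43*l - 42) + 24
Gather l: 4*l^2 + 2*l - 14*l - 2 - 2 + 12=4*l^2 - 12*l + 8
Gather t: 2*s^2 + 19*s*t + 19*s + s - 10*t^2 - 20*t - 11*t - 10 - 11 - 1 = 2*s^2 + 20*s - 10*t^2 + t*(19*s - 31) - 22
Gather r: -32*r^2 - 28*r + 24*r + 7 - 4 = -32*r^2 - 4*r + 3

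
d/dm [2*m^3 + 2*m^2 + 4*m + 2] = 6*m^2 + 4*m + 4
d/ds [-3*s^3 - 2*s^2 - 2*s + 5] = -9*s^2 - 4*s - 2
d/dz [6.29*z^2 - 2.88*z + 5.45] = 12.58*z - 2.88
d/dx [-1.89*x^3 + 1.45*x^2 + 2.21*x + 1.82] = -5.67*x^2 + 2.9*x + 2.21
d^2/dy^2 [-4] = 0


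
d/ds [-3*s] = -3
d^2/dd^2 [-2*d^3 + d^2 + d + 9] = 2 - 12*d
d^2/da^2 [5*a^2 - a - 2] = 10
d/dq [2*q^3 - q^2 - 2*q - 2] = 6*q^2 - 2*q - 2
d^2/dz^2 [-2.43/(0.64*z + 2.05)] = -1.990656/(0.64*z + 2.05)^3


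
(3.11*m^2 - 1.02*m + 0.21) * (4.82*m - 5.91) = 14.9902*m^3 - 23.2965*m^2 + 7.0404*m - 1.2411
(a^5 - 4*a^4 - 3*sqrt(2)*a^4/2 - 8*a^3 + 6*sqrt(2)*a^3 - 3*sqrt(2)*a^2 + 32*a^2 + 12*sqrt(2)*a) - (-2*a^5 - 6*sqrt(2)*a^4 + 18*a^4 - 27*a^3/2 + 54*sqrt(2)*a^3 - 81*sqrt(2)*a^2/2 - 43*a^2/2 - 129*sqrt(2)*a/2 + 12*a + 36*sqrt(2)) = 3*a^5 - 22*a^4 + 9*sqrt(2)*a^4/2 - 48*sqrt(2)*a^3 + 11*a^3/2 + 75*sqrt(2)*a^2/2 + 107*a^2/2 - 12*a + 153*sqrt(2)*a/2 - 36*sqrt(2)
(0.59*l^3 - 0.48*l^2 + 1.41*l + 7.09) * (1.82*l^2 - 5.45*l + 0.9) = 1.0738*l^5 - 4.0891*l^4 + 5.7132*l^3 + 4.7873*l^2 - 37.3715*l + 6.381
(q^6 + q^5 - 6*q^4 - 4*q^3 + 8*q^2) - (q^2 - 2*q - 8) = q^6 + q^5 - 6*q^4 - 4*q^3 + 7*q^2 + 2*q + 8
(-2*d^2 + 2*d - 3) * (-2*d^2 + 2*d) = 4*d^4 - 8*d^3 + 10*d^2 - 6*d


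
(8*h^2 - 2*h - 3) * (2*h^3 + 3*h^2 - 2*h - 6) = 16*h^5 + 20*h^4 - 28*h^3 - 53*h^2 + 18*h + 18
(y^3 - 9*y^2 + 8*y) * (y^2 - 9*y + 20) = y^5 - 18*y^4 + 109*y^3 - 252*y^2 + 160*y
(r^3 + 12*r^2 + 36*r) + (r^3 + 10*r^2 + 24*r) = 2*r^3 + 22*r^2 + 60*r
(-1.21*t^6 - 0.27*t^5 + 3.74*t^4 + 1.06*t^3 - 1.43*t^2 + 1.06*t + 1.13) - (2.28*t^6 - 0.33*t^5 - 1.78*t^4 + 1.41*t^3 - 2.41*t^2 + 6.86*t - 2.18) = -3.49*t^6 + 0.06*t^5 + 5.52*t^4 - 0.35*t^3 + 0.98*t^2 - 5.8*t + 3.31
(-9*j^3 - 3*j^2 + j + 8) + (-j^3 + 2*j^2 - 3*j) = -10*j^3 - j^2 - 2*j + 8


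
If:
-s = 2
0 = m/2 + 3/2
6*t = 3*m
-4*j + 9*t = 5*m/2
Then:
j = -3/2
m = -3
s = -2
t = -3/2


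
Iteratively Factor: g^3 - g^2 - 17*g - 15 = (g + 3)*(g^2 - 4*g - 5) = (g + 1)*(g + 3)*(g - 5)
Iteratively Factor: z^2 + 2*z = (z + 2)*(z)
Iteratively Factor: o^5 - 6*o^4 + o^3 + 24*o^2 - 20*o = (o + 2)*(o^4 - 8*o^3 + 17*o^2 - 10*o) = (o - 5)*(o + 2)*(o^3 - 3*o^2 + 2*o) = (o - 5)*(o - 1)*(o + 2)*(o^2 - 2*o) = o*(o - 5)*(o - 1)*(o + 2)*(o - 2)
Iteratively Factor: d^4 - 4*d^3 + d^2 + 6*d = (d + 1)*(d^3 - 5*d^2 + 6*d) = (d - 2)*(d + 1)*(d^2 - 3*d) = (d - 3)*(d - 2)*(d + 1)*(d)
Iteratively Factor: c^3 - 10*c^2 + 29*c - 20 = (c - 5)*(c^2 - 5*c + 4) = (c - 5)*(c - 4)*(c - 1)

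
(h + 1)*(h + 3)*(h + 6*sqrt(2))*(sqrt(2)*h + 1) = sqrt(2)*h^4 + 4*sqrt(2)*h^3 + 13*h^3 + 9*sqrt(2)*h^2 + 52*h^2 + 24*sqrt(2)*h + 39*h + 18*sqrt(2)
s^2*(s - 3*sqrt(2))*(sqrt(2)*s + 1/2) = sqrt(2)*s^4 - 11*s^3/2 - 3*sqrt(2)*s^2/2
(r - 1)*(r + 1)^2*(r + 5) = r^4 + 6*r^3 + 4*r^2 - 6*r - 5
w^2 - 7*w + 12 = (w - 4)*(w - 3)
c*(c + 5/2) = c^2 + 5*c/2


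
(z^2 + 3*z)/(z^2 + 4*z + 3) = z/(z + 1)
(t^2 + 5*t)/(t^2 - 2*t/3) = 3*(t + 5)/(3*t - 2)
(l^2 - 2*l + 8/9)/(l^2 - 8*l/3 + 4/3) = (l - 4/3)/(l - 2)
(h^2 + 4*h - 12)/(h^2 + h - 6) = (h + 6)/(h + 3)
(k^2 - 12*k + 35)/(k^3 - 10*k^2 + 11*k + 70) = 1/(k + 2)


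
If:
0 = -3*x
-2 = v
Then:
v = -2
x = 0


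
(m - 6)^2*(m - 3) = m^3 - 15*m^2 + 72*m - 108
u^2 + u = u*(u + 1)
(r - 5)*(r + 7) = r^2 + 2*r - 35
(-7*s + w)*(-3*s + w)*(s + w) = 21*s^3 + 11*s^2*w - 9*s*w^2 + w^3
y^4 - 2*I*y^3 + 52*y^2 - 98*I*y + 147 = (y - 7*I)*(y - 3*I)*(y + I)*(y + 7*I)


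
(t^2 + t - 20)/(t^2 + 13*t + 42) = (t^2 + t - 20)/(t^2 + 13*t + 42)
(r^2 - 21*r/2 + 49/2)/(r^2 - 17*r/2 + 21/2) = (2*r - 7)/(2*r - 3)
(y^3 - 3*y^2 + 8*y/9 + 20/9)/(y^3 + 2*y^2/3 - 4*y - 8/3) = (y - 5/3)/(y + 2)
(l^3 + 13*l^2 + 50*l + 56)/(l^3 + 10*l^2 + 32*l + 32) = (l + 7)/(l + 4)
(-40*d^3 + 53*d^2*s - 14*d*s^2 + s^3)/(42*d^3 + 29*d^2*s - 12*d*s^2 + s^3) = (-40*d^3 + 53*d^2*s - 14*d*s^2 + s^3)/(42*d^3 + 29*d^2*s - 12*d*s^2 + s^3)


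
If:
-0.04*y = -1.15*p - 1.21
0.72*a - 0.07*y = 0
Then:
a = 0.0972222222222222*y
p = 0.0347826086956522*y - 1.05217391304348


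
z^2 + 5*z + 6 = (z + 2)*(z + 3)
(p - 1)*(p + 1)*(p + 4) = p^3 + 4*p^2 - p - 4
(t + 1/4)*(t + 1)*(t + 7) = t^3 + 33*t^2/4 + 9*t + 7/4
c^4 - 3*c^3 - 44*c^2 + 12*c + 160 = (c - 8)*(c - 2)*(c + 2)*(c + 5)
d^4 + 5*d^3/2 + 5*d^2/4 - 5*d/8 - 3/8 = (d - 1/2)*(d + 1/2)*(d + 1)*(d + 3/2)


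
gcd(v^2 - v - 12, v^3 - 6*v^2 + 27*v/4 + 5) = v - 4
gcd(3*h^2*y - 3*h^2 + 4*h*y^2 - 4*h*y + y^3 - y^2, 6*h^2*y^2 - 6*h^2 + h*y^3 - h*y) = y - 1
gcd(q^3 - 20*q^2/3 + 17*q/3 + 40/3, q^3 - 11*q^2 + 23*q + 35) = q^2 - 4*q - 5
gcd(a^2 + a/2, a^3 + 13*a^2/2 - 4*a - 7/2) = a + 1/2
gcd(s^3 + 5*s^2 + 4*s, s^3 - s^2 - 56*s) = s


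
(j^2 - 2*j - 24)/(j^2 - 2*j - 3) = (-j^2 + 2*j + 24)/(-j^2 + 2*j + 3)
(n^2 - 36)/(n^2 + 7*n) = (n^2 - 36)/(n*(n + 7))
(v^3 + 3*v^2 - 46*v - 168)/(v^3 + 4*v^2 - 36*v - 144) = (v - 7)/(v - 6)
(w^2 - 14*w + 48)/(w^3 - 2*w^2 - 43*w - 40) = (w - 6)/(w^2 + 6*w + 5)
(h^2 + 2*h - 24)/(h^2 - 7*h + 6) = (h^2 + 2*h - 24)/(h^2 - 7*h + 6)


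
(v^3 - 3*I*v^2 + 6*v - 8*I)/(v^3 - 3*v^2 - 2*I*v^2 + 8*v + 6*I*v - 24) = (v - I)/(v - 3)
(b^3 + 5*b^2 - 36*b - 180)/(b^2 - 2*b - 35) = (b^2 - 36)/(b - 7)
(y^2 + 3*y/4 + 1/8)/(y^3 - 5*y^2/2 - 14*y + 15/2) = (8*y^2 + 6*y + 1)/(4*(2*y^3 - 5*y^2 - 28*y + 15))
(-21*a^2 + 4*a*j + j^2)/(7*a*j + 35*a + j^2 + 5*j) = (-3*a + j)/(j + 5)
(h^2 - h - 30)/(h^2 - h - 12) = (-h^2 + h + 30)/(-h^2 + h + 12)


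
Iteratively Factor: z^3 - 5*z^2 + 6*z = (z - 3)*(z^2 - 2*z) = z*(z - 3)*(z - 2)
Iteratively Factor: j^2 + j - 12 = (j - 3)*(j + 4)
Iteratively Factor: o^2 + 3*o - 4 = (o - 1)*(o + 4)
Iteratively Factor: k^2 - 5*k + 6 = (k - 2)*(k - 3)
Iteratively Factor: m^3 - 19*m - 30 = (m + 3)*(m^2 - 3*m - 10) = (m + 2)*(m + 3)*(m - 5)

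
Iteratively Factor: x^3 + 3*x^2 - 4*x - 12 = (x - 2)*(x^2 + 5*x + 6) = (x - 2)*(x + 3)*(x + 2)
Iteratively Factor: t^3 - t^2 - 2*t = (t + 1)*(t^2 - 2*t) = t*(t + 1)*(t - 2)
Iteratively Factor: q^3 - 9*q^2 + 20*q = (q - 5)*(q^2 - 4*q) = (q - 5)*(q - 4)*(q)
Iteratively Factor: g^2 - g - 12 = (g + 3)*(g - 4)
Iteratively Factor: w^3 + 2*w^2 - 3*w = (w)*(w^2 + 2*w - 3) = w*(w + 3)*(w - 1)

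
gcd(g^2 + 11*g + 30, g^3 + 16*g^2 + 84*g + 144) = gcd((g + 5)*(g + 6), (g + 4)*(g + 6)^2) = g + 6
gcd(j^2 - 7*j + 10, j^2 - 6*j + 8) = j - 2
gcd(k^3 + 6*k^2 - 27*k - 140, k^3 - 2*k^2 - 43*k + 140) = k^2 + 2*k - 35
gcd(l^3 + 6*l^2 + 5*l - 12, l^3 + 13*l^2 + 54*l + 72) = l^2 + 7*l + 12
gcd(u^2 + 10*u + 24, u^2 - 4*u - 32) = u + 4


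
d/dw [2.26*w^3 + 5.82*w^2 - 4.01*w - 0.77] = 6.78*w^2 + 11.64*w - 4.01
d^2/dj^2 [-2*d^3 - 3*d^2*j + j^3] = 6*j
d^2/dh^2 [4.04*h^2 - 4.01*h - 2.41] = 8.08000000000000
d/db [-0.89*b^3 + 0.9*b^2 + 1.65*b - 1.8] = -2.67*b^2 + 1.8*b + 1.65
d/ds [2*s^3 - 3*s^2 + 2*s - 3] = 6*s^2 - 6*s + 2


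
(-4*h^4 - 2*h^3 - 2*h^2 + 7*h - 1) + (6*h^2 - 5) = -4*h^4 - 2*h^3 + 4*h^2 + 7*h - 6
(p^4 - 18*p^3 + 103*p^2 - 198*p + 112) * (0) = 0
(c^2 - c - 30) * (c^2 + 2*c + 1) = c^4 + c^3 - 31*c^2 - 61*c - 30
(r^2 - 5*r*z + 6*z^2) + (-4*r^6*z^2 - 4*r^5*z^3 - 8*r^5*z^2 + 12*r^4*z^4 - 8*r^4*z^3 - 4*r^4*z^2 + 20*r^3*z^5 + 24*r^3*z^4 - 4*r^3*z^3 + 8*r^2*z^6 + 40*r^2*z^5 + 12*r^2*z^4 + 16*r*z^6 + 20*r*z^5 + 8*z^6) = -4*r^6*z^2 - 4*r^5*z^3 - 8*r^5*z^2 + 12*r^4*z^4 - 8*r^4*z^3 - 4*r^4*z^2 + 20*r^3*z^5 + 24*r^3*z^4 - 4*r^3*z^3 + 8*r^2*z^6 + 40*r^2*z^5 + 12*r^2*z^4 + r^2 + 16*r*z^6 + 20*r*z^5 - 5*r*z + 8*z^6 + 6*z^2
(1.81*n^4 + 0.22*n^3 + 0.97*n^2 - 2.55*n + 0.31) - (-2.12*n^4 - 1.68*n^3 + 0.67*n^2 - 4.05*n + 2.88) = 3.93*n^4 + 1.9*n^3 + 0.3*n^2 + 1.5*n - 2.57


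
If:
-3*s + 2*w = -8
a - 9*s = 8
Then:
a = 6*w + 32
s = 2*w/3 + 8/3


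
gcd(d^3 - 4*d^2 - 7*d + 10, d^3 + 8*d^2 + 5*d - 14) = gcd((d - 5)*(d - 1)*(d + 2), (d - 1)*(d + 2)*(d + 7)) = d^2 + d - 2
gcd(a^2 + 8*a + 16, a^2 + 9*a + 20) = a + 4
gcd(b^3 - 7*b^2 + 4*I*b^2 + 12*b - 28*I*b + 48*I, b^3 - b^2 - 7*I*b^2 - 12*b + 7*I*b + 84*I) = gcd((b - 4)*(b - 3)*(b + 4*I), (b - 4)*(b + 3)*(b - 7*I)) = b - 4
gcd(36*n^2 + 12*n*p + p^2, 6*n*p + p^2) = 6*n + p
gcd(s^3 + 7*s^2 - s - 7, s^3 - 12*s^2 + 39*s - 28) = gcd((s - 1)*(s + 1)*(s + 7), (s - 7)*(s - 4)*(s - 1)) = s - 1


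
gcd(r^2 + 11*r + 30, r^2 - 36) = r + 6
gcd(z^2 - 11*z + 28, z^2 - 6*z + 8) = z - 4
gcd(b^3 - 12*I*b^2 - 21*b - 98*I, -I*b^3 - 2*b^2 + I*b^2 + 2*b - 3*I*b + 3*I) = 1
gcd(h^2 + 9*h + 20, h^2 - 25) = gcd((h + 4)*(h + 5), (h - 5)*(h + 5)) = h + 5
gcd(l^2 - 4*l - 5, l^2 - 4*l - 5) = l^2 - 4*l - 5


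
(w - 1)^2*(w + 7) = w^3 + 5*w^2 - 13*w + 7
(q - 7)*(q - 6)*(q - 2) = q^3 - 15*q^2 + 68*q - 84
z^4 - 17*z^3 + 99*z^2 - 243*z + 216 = (z - 8)*(z - 3)^3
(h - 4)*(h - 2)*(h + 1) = h^3 - 5*h^2 + 2*h + 8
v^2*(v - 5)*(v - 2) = v^4 - 7*v^3 + 10*v^2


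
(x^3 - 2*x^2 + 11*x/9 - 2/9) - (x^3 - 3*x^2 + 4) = x^2 + 11*x/9 - 38/9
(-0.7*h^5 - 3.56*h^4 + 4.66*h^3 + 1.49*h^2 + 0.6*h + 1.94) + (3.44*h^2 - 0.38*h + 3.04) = -0.7*h^5 - 3.56*h^4 + 4.66*h^3 + 4.93*h^2 + 0.22*h + 4.98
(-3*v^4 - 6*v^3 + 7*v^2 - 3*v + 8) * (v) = -3*v^5 - 6*v^4 + 7*v^3 - 3*v^2 + 8*v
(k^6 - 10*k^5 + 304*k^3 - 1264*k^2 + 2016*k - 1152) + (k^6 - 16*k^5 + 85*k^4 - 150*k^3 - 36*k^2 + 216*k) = 2*k^6 - 26*k^5 + 85*k^4 + 154*k^3 - 1300*k^2 + 2232*k - 1152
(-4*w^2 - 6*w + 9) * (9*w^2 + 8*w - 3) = -36*w^4 - 86*w^3 + 45*w^2 + 90*w - 27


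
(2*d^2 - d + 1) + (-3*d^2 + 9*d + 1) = -d^2 + 8*d + 2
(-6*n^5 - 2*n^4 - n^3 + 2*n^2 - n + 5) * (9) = -54*n^5 - 18*n^4 - 9*n^3 + 18*n^2 - 9*n + 45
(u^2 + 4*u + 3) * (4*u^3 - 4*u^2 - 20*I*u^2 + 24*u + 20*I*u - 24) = 4*u^5 + 12*u^4 - 20*I*u^4 + 20*u^3 - 60*I*u^3 + 60*u^2 + 20*I*u^2 - 24*u + 60*I*u - 72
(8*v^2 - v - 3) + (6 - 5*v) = 8*v^2 - 6*v + 3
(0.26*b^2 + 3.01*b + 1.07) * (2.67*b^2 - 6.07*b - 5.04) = 0.6942*b^4 + 6.4585*b^3 - 16.7242*b^2 - 21.6653*b - 5.3928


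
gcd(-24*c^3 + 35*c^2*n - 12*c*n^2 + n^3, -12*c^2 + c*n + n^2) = 3*c - n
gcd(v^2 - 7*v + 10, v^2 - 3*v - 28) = 1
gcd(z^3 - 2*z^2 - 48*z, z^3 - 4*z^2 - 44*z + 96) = z^2 - 2*z - 48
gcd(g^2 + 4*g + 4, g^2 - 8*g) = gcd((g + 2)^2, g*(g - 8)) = 1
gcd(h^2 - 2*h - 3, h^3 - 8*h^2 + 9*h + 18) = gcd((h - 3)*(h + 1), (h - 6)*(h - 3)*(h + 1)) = h^2 - 2*h - 3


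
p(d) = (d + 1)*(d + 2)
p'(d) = 2*d + 3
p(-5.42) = 15.12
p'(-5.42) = -7.84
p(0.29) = 2.95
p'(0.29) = 3.58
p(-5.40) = 14.96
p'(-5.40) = -7.80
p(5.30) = 45.99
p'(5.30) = 13.60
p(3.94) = 29.34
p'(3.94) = 10.88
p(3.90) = 28.91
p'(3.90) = 10.80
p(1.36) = 7.93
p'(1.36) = 5.72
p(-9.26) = 59.97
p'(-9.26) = -15.52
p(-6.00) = 20.00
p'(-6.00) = -9.00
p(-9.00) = 56.00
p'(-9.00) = -15.00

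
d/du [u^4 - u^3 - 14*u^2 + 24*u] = 4*u^3 - 3*u^2 - 28*u + 24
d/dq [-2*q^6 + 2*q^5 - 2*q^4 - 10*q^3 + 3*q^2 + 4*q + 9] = -12*q^5 + 10*q^4 - 8*q^3 - 30*q^2 + 6*q + 4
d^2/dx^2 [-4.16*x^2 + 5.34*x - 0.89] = -8.32000000000000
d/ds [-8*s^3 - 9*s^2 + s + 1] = -24*s^2 - 18*s + 1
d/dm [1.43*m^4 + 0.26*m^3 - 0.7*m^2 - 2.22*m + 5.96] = 5.72*m^3 + 0.78*m^2 - 1.4*m - 2.22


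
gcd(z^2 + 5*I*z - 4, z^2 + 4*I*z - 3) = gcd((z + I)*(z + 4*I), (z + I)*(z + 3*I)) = z + I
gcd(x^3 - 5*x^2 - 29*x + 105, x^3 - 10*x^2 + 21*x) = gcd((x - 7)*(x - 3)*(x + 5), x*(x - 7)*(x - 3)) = x^2 - 10*x + 21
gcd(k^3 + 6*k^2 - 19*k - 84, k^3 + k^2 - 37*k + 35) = k + 7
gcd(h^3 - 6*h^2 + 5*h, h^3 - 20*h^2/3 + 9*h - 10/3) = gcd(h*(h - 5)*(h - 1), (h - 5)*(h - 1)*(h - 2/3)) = h^2 - 6*h + 5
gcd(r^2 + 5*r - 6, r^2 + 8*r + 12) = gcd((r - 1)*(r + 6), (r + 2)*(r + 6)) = r + 6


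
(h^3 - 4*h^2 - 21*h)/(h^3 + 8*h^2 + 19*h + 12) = h*(h - 7)/(h^2 + 5*h + 4)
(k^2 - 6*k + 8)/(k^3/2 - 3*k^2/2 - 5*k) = 2*(-k^2 + 6*k - 8)/(k*(-k^2 + 3*k + 10))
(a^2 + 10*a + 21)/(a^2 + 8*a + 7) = (a + 3)/(a + 1)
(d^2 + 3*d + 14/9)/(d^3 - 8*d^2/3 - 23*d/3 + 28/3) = (d + 2/3)/(d^2 - 5*d + 4)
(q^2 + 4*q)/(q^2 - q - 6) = q*(q + 4)/(q^2 - q - 6)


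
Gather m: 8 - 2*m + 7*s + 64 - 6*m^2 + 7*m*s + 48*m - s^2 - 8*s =-6*m^2 + m*(7*s + 46) - s^2 - s + 72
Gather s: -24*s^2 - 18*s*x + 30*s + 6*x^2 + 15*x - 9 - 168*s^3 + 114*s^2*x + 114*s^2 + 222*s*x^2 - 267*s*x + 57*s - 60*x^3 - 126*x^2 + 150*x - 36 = -168*s^3 + s^2*(114*x + 90) + s*(222*x^2 - 285*x + 87) - 60*x^3 - 120*x^2 + 165*x - 45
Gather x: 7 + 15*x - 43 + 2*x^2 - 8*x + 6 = 2*x^2 + 7*x - 30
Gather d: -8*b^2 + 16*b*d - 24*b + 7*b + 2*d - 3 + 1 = -8*b^2 - 17*b + d*(16*b + 2) - 2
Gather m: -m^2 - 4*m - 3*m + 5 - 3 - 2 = -m^2 - 7*m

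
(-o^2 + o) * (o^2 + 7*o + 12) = -o^4 - 6*o^3 - 5*o^2 + 12*o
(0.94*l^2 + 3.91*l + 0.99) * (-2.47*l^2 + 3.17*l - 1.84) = -2.3218*l^4 - 6.6779*l^3 + 8.2198*l^2 - 4.0561*l - 1.8216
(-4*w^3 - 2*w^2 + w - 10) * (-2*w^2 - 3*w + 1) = 8*w^5 + 16*w^4 + 15*w^2 + 31*w - 10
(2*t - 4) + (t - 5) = 3*t - 9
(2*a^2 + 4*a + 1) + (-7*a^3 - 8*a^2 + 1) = -7*a^3 - 6*a^2 + 4*a + 2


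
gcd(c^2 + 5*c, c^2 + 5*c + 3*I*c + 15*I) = c + 5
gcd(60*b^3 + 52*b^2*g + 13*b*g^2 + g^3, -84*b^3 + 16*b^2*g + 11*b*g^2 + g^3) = 6*b + g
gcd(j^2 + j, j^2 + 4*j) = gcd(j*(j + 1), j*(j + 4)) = j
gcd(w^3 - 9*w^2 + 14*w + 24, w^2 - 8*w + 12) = w - 6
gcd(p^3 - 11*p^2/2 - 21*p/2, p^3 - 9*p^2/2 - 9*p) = p^2 + 3*p/2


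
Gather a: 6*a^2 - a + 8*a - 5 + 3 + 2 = 6*a^2 + 7*a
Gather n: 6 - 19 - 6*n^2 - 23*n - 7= -6*n^2 - 23*n - 20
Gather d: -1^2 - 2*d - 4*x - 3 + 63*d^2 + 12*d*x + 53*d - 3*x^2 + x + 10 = 63*d^2 + d*(12*x + 51) - 3*x^2 - 3*x + 6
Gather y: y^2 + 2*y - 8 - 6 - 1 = y^2 + 2*y - 15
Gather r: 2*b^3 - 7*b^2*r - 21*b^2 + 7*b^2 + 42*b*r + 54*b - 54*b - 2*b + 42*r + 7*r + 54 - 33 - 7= 2*b^3 - 14*b^2 - 2*b + r*(-7*b^2 + 42*b + 49) + 14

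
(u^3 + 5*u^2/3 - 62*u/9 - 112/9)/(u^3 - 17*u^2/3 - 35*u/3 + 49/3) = (3*u^2 - 2*u - 16)/(3*(u^2 - 8*u + 7))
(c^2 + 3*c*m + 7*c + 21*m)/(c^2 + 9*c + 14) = (c + 3*m)/(c + 2)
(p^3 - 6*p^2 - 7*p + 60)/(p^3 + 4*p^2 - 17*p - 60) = (p - 5)/(p + 5)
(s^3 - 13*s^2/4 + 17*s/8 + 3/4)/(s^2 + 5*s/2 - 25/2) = (8*s^3 - 26*s^2 + 17*s + 6)/(4*(2*s^2 + 5*s - 25))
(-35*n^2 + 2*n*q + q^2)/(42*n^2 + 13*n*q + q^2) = (-5*n + q)/(6*n + q)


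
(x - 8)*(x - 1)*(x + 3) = x^3 - 6*x^2 - 19*x + 24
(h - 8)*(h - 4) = h^2 - 12*h + 32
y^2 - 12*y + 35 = (y - 7)*(y - 5)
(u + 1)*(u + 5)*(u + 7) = u^3 + 13*u^2 + 47*u + 35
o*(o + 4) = o^2 + 4*o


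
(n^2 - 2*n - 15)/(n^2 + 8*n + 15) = (n - 5)/(n + 5)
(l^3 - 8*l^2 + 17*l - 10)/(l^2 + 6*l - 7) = (l^2 - 7*l + 10)/(l + 7)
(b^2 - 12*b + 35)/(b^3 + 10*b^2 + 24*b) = (b^2 - 12*b + 35)/(b*(b^2 + 10*b + 24))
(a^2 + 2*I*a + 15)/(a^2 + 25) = (a - 3*I)/(a - 5*I)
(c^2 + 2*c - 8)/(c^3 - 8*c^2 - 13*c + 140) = (c - 2)/(c^2 - 12*c + 35)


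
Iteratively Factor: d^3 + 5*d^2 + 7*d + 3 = (d + 1)*(d^2 + 4*d + 3) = (d + 1)^2*(d + 3)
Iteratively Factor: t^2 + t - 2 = (t - 1)*(t + 2)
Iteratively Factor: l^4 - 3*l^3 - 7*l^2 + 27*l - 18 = (l - 2)*(l^3 - l^2 - 9*l + 9) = (l - 2)*(l - 1)*(l^2 - 9) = (l - 3)*(l - 2)*(l - 1)*(l + 3)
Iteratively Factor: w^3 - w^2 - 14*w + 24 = (w - 3)*(w^2 + 2*w - 8) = (w - 3)*(w - 2)*(w + 4)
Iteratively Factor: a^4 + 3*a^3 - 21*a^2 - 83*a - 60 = (a + 1)*(a^3 + 2*a^2 - 23*a - 60) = (a + 1)*(a + 4)*(a^2 - 2*a - 15) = (a + 1)*(a + 3)*(a + 4)*(a - 5)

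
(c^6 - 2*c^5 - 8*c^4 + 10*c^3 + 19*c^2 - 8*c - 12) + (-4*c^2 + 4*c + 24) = c^6 - 2*c^5 - 8*c^4 + 10*c^3 + 15*c^2 - 4*c + 12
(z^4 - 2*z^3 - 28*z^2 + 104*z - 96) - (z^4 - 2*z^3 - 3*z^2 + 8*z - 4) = -25*z^2 + 96*z - 92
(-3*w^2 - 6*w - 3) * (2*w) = -6*w^3 - 12*w^2 - 6*w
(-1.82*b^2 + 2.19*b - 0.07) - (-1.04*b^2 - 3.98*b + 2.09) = -0.78*b^2 + 6.17*b - 2.16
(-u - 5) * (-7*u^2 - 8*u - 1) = 7*u^3 + 43*u^2 + 41*u + 5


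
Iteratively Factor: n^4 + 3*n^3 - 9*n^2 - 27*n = (n - 3)*(n^3 + 6*n^2 + 9*n) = (n - 3)*(n + 3)*(n^2 + 3*n) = (n - 3)*(n + 3)^2*(n)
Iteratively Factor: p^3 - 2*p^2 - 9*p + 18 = (p - 2)*(p^2 - 9) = (p - 3)*(p - 2)*(p + 3)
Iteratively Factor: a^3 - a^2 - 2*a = (a)*(a^2 - a - 2) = a*(a - 2)*(a + 1)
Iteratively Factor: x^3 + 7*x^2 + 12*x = (x + 4)*(x^2 + 3*x) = (x + 3)*(x + 4)*(x)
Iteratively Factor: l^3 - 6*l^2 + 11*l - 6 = (l - 3)*(l^2 - 3*l + 2) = (l - 3)*(l - 2)*(l - 1)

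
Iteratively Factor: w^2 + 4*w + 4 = (w + 2)*(w + 2)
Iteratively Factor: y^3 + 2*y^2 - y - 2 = (y - 1)*(y^2 + 3*y + 2) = (y - 1)*(y + 1)*(y + 2)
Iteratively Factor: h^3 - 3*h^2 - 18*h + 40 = (h + 4)*(h^2 - 7*h + 10) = (h - 5)*(h + 4)*(h - 2)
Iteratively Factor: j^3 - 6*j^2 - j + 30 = (j - 3)*(j^2 - 3*j - 10) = (j - 3)*(j + 2)*(j - 5)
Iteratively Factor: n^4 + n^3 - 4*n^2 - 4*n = (n + 1)*(n^3 - 4*n) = (n + 1)*(n + 2)*(n^2 - 2*n) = n*(n + 1)*(n + 2)*(n - 2)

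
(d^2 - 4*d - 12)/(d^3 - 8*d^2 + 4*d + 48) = 1/(d - 4)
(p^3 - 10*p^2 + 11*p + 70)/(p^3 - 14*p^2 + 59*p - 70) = (p + 2)/(p - 2)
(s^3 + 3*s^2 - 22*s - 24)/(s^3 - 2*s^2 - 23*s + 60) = (s^2 + 7*s + 6)/(s^2 + 2*s - 15)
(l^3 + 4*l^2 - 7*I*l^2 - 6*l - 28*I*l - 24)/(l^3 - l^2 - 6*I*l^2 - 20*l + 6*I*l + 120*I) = (l - I)/(l - 5)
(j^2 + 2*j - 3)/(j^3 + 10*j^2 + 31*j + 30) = (j - 1)/(j^2 + 7*j + 10)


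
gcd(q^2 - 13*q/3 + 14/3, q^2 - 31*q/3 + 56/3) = q - 7/3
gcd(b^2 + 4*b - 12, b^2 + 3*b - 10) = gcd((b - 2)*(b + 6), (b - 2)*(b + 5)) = b - 2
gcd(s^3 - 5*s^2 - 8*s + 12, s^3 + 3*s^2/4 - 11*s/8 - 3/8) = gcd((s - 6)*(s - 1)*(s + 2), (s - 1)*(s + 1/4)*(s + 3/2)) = s - 1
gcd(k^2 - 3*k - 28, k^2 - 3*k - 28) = k^2 - 3*k - 28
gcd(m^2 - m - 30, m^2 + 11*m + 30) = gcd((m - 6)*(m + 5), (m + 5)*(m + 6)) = m + 5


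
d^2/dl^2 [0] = 0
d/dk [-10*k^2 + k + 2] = 1 - 20*k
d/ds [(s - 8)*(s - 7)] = 2*s - 15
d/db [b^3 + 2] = 3*b^2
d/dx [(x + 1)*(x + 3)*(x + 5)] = 3*x^2 + 18*x + 23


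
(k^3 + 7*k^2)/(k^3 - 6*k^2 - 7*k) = k*(k + 7)/(k^2 - 6*k - 7)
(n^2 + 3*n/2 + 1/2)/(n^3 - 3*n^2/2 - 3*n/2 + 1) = (2*n + 1)/(2*n^2 - 5*n + 2)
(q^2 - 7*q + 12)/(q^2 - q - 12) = (q - 3)/(q + 3)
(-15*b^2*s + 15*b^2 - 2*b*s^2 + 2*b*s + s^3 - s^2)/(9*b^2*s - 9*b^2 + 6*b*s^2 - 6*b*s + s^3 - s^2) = (-5*b + s)/(3*b + s)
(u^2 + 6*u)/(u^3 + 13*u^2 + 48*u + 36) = u/(u^2 + 7*u + 6)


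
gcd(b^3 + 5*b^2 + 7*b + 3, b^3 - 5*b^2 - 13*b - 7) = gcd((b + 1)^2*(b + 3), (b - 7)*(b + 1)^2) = b^2 + 2*b + 1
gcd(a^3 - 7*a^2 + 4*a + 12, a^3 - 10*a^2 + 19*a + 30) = a^2 - 5*a - 6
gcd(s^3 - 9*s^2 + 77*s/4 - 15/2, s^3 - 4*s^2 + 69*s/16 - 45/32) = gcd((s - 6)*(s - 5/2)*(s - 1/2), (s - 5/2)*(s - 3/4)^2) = s - 5/2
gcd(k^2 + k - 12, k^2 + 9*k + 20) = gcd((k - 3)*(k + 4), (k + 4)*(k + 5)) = k + 4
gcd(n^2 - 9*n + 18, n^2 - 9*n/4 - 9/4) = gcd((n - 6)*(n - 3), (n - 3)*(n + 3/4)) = n - 3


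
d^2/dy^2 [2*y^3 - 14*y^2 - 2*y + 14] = 12*y - 28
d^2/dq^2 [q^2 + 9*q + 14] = 2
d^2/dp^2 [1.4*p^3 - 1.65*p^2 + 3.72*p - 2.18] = 8.4*p - 3.3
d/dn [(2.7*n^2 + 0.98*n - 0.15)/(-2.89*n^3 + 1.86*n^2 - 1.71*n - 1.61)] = (7.803*n^4 + 5.6644*n^3 - 7.7403*n^2 - 8.136*n - 1.8343)/(8.3521*n^6 - 10.7508*n^5 + 13.3434*n^4 + 2.9446*n^3 - 3.0651*n^2 + 5.5062*n + 2.5921)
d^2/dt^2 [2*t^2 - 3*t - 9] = 4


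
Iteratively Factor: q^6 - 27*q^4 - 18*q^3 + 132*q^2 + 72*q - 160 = (q - 2)*(q^5 + 2*q^4 - 23*q^3 - 64*q^2 + 4*q + 80) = (q - 2)*(q + 2)*(q^4 - 23*q^2 - 18*q + 40) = (q - 2)*(q + 2)^2*(q^3 - 2*q^2 - 19*q + 20) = (q - 2)*(q - 1)*(q + 2)^2*(q^2 - q - 20) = (q - 2)*(q - 1)*(q + 2)^2*(q + 4)*(q - 5)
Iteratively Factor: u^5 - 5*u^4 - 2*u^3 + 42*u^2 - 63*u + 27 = (u - 3)*(u^4 - 2*u^3 - 8*u^2 + 18*u - 9) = (u - 3)*(u - 1)*(u^3 - u^2 - 9*u + 9) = (u - 3)*(u - 1)*(u + 3)*(u^2 - 4*u + 3) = (u - 3)^2*(u - 1)*(u + 3)*(u - 1)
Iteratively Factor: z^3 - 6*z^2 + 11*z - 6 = (z - 2)*(z^2 - 4*z + 3) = (z - 3)*(z - 2)*(z - 1)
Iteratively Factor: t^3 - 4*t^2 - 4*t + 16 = (t - 2)*(t^2 - 2*t - 8) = (t - 2)*(t + 2)*(t - 4)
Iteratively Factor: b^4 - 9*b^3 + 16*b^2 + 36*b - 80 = (b - 5)*(b^3 - 4*b^2 - 4*b + 16) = (b - 5)*(b - 2)*(b^2 - 2*b - 8) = (b - 5)*(b - 4)*(b - 2)*(b + 2)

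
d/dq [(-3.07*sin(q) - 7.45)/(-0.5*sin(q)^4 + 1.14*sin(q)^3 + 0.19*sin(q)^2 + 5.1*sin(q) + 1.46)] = (-4.605*sin(q)^4 - 7.9004*sin(q)^3 + 26.0623*sin(q)^2 + 2.831*sin(q) + 33.5128)*cos(q)/(0.25*sin(q)^8 - 1.14*sin(q)^7 + 1.1096*sin(q)^6 - 4.6668*sin(q)^5 + 10.2041*sin(q)^4 + 5.2668*sin(q)^3 + 26.5648*sin(q)^2 + 14.892*sin(q) + 2.1316)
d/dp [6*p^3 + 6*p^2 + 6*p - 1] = 18*p^2 + 12*p + 6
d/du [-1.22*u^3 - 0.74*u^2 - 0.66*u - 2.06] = -3.66*u^2 - 1.48*u - 0.66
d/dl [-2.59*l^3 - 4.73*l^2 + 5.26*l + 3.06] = -7.77*l^2 - 9.46*l + 5.26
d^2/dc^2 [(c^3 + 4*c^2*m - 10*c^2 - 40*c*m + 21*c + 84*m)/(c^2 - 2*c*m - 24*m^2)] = 6*(12*m^2 - 20*m + 7)/(c^3 - 18*c^2*m + 108*c*m^2 - 216*m^3)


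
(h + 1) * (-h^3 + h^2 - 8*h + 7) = -h^4 - 7*h^2 - h + 7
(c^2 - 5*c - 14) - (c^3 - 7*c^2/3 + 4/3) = -c^3 + 10*c^2/3 - 5*c - 46/3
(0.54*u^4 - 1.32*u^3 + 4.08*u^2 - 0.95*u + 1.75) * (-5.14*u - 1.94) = -2.7756*u^5 + 5.7372*u^4 - 18.4104*u^3 - 3.0322*u^2 - 7.152*u - 3.395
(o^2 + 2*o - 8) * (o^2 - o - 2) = o^4 + o^3 - 12*o^2 + 4*o + 16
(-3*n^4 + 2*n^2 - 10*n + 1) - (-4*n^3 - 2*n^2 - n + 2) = -3*n^4 + 4*n^3 + 4*n^2 - 9*n - 1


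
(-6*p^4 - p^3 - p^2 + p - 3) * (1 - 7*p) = 42*p^5 + p^4 + 6*p^3 - 8*p^2 + 22*p - 3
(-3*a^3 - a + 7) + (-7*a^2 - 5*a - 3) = -3*a^3 - 7*a^2 - 6*a + 4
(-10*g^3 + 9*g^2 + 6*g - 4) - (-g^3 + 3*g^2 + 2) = -9*g^3 + 6*g^2 + 6*g - 6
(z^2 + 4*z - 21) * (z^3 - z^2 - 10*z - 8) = z^5 + 3*z^4 - 35*z^3 - 27*z^2 + 178*z + 168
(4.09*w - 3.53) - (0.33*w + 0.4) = 3.76*w - 3.93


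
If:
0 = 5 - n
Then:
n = 5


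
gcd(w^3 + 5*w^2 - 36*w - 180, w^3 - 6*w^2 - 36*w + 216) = w^2 - 36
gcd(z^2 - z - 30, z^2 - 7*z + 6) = z - 6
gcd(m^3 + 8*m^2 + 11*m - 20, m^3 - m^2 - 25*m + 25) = m^2 + 4*m - 5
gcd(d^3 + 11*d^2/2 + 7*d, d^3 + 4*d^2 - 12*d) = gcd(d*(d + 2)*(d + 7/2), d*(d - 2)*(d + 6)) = d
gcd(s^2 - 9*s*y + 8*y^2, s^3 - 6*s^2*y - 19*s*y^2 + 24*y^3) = s^2 - 9*s*y + 8*y^2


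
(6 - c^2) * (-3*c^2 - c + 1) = 3*c^4 + c^3 - 19*c^2 - 6*c + 6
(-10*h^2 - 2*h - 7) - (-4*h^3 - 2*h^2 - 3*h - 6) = 4*h^3 - 8*h^2 + h - 1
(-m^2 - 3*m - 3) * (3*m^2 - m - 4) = -3*m^4 - 8*m^3 - 2*m^2 + 15*m + 12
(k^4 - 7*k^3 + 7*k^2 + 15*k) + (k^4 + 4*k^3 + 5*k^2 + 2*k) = 2*k^4 - 3*k^3 + 12*k^2 + 17*k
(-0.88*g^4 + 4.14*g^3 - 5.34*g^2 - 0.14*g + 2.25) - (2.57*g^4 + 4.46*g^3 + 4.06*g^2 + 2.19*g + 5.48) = -3.45*g^4 - 0.32*g^3 - 9.4*g^2 - 2.33*g - 3.23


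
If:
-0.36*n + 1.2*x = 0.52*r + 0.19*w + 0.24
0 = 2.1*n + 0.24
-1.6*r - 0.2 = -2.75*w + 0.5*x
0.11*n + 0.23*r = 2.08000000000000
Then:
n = -0.11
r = 9.10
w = 6.29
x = 5.10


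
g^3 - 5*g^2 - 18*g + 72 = (g - 6)*(g - 3)*(g + 4)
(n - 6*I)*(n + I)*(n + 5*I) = n^3 + 31*n + 30*I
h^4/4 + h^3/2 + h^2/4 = h^2*(h/4 + 1/4)*(h + 1)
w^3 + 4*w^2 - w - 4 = (w - 1)*(w + 1)*(w + 4)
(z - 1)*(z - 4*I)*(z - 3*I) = z^3 - z^2 - 7*I*z^2 - 12*z + 7*I*z + 12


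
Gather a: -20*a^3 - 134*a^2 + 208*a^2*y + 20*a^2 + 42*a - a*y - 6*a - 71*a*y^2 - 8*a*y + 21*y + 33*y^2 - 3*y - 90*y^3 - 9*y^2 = -20*a^3 + a^2*(208*y - 114) + a*(-71*y^2 - 9*y + 36) - 90*y^3 + 24*y^2 + 18*y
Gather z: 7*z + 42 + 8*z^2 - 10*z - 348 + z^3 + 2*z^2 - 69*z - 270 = z^3 + 10*z^2 - 72*z - 576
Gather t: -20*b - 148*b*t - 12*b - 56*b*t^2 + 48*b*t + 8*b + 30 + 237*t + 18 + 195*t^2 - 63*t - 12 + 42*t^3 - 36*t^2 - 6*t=-24*b + 42*t^3 + t^2*(159 - 56*b) + t*(168 - 100*b) + 36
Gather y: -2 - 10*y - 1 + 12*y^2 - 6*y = 12*y^2 - 16*y - 3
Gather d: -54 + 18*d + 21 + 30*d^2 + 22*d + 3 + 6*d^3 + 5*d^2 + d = 6*d^3 + 35*d^2 + 41*d - 30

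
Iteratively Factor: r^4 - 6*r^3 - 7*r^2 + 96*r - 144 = (r - 4)*(r^3 - 2*r^2 - 15*r + 36) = (r - 4)*(r - 3)*(r^2 + r - 12) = (r - 4)*(r - 3)^2*(r + 4)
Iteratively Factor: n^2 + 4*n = (n)*(n + 4)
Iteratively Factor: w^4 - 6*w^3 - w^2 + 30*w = (w - 5)*(w^3 - w^2 - 6*w) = w*(w - 5)*(w^2 - w - 6) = w*(w - 5)*(w + 2)*(w - 3)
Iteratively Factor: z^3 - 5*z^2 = (z)*(z^2 - 5*z) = z^2*(z - 5)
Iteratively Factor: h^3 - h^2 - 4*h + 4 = (h - 1)*(h^2 - 4) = (h - 2)*(h - 1)*(h + 2)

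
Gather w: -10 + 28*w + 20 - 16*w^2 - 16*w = -16*w^2 + 12*w + 10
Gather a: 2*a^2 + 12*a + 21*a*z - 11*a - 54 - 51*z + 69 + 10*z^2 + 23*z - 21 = 2*a^2 + a*(21*z + 1) + 10*z^2 - 28*z - 6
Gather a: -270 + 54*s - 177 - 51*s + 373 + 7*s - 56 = 10*s - 130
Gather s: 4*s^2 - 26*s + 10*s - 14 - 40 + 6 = 4*s^2 - 16*s - 48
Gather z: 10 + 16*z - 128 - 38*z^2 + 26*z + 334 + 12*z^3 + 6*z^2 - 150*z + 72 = 12*z^3 - 32*z^2 - 108*z + 288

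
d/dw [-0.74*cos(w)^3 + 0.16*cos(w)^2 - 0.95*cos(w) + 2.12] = (2.22*cos(w)^2 - 0.32*cos(w) + 0.95)*sin(w)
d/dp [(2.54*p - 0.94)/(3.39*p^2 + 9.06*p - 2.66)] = (-8.6106*p^2 + 6.3732*p + 1.76)/(11.4921*p^4 + 61.4268*p^3 + 64.0488*p^2 - 48.1992*p + 7.0756)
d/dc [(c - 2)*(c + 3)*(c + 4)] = 3*c^2 + 10*c - 2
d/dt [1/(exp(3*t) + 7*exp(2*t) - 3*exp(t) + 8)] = (-3*exp(2*t) - 14*exp(t) + 3)*exp(t)/(exp(3*t) + 7*exp(2*t) - 3*exp(t) + 8)^2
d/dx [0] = 0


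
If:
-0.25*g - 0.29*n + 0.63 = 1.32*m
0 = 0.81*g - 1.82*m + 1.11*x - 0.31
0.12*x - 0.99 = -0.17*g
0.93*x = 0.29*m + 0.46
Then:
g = 4.85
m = 2.83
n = -14.89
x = 1.38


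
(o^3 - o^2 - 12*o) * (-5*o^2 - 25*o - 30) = -5*o^5 - 20*o^4 + 55*o^3 + 330*o^2 + 360*o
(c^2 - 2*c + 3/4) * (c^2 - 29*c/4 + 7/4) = c^4 - 37*c^3/4 + 17*c^2 - 143*c/16 + 21/16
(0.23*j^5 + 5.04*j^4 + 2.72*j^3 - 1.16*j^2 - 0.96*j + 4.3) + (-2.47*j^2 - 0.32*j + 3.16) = 0.23*j^5 + 5.04*j^4 + 2.72*j^3 - 3.63*j^2 - 1.28*j + 7.46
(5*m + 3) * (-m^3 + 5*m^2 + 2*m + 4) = -5*m^4 + 22*m^3 + 25*m^2 + 26*m + 12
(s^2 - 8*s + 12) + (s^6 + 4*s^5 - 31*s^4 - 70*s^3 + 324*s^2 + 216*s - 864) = s^6 + 4*s^5 - 31*s^4 - 70*s^3 + 325*s^2 + 208*s - 852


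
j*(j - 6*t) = j^2 - 6*j*t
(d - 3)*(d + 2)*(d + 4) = d^3 + 3*d^2 - 10*d - 24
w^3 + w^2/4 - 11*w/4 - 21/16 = (w - 7/4)*(w + 1/2)*(w + 3/2)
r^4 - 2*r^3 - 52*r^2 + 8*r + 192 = (r - 8)*(r - 2)*(r + 2)*(r + 6)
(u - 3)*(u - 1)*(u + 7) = u^3 + 3*u^2 - 25*u + 21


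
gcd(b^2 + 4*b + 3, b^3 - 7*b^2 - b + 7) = b + 1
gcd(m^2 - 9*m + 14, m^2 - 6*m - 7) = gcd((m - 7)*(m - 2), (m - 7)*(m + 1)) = m - 7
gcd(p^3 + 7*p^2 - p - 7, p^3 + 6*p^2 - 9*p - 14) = p^2 + 8*p + 7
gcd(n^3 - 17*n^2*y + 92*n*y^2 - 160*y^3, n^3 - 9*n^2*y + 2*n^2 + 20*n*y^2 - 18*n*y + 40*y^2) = n^2 - 9*n*y + 20*y^2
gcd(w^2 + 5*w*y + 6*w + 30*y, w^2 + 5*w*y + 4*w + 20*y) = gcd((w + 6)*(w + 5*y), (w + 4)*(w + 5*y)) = w + 5*y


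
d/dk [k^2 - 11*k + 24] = 2*k - 11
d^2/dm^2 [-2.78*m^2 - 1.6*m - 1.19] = -5.56000000000000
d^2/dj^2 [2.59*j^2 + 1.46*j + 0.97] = 5.18000000000000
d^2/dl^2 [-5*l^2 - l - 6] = -10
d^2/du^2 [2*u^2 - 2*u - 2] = 4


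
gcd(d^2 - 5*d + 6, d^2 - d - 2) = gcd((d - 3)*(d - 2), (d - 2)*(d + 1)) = d - 2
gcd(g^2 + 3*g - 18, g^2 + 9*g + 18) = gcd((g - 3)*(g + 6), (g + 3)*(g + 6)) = g + 6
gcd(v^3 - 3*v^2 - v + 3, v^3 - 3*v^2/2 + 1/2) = v - 1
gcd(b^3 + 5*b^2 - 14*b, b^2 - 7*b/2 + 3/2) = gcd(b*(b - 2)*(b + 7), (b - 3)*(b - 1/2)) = 1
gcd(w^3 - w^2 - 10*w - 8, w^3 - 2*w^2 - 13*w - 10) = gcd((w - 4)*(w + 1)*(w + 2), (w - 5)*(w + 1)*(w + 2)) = w^2 + 3*w + 2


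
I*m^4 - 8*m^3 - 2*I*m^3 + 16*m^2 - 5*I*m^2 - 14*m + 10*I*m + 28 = (m - 2)*(m + 2*I)*(m + 7*I)*(I*m + 1)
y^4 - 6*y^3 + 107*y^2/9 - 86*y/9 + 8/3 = (y - 3)*(y - 4/3)*(y - 1)*(y - 2/3)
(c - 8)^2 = c^2 - 16*c + 64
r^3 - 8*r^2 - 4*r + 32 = (r - 8)*(r - 2)*(r + 2)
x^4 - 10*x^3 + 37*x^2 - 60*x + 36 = (x - 3)^2*(x - 2)^2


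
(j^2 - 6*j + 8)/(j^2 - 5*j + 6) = (j - 4)/(j - 3)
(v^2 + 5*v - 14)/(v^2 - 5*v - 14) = (-v^2 - 5*v + 14)/(-v^2 + 5*v + 14)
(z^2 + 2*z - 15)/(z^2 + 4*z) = (z^2 + 2*z - 15)/(z*(z + 4))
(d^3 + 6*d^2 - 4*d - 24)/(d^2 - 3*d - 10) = (d^2 + 4*d - 12)/(d - 5)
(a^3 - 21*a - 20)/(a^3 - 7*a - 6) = (a^2 - a - 20)/(a^2 - a - 6)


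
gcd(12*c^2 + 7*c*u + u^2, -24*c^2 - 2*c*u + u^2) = 4*c + u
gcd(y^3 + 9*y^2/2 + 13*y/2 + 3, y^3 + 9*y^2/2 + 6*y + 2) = y + 2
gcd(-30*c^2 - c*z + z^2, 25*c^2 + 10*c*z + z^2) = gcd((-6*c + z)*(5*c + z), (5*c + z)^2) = 5*c + z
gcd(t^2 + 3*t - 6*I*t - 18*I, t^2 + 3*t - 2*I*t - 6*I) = t + 3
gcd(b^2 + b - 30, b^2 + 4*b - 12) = b + 6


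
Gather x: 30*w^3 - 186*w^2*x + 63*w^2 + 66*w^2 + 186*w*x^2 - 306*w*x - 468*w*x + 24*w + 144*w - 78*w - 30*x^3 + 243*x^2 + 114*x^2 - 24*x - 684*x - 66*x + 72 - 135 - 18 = 30*w^3 + 129*w^2 + 90*w - 30*x^3 + x^2*(186*w + 357) + x*(-186*w^2 - 774*w - 774) - 81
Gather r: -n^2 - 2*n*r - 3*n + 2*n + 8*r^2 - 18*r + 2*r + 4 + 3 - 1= -n^2 - n + 8*r^2 + r*(-2*n - 16) + 6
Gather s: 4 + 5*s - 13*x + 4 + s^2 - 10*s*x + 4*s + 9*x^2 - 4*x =s^2 + s*(9 - 10*x) + 9*x^2 - 17*x + 8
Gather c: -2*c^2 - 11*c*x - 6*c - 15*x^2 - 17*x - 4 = -2*c^2 + c*(-11*x - 6) - 15*x^2 - 17*x - 4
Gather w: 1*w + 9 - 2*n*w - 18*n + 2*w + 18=-18*n + w*(3 - 2*n) + 27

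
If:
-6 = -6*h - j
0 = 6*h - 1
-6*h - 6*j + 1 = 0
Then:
No Solution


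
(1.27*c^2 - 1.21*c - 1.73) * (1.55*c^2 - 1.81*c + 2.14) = 1.9685*c^4 - 4.1742*c^3 + 2.2264*c^2 + 0.5419*c - 3.7022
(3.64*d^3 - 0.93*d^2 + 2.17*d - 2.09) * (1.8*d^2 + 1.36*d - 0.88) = 6.552*d^5 + 3.2764*d^4 - 0.562*d^3 + 0.00760000000000005*d^2 - 4.752*d + 1.8392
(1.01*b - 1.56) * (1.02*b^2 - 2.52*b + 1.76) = 1.0302*b^3 - 4.1364*b^2 + 5.7088*b - 2.7456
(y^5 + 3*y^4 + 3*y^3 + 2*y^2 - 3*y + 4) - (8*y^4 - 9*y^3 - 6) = y^5 - 5*y^4 + 12*y^3 + 2*y^2 - 3*y + 10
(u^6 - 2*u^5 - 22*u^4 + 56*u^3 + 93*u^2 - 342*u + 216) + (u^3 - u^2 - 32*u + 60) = u^6 - 2*u^5 - 22*u^4 + 57*u^3 + 92*u^2 - 374*u + 276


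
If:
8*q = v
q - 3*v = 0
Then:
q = 0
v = 0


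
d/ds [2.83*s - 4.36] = 2.83000000000000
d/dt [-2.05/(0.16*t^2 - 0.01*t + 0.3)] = (0.656*t - 0.0205)/(0.16*t^2 - 0.01*t + 0.3)^2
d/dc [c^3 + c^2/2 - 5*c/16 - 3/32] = 3*c^2 + c - 5/16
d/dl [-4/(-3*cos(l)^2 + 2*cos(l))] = 8*(-sin(l)/cos(l)^2 + 3*tan(l))/(3*cos(l) - 2)^2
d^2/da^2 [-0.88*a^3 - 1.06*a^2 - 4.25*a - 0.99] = -5.28*a - 2.12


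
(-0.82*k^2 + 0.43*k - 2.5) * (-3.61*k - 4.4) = 2.9602*k^3 + 2.0557*k^2 + 7.133*k + 11.0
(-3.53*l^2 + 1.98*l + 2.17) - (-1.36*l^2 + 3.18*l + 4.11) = -2.17*l^2 - 1.2*l - 1.94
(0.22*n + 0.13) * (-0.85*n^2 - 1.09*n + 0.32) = -0.187*n^3 - 0.3503*n^2 - 0.0713*n + 0.0416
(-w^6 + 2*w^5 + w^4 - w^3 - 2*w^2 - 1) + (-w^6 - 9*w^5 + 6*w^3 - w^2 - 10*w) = -2*w^6 - 7*w^5 + w^4 + 5*w^3 - 3*w^2 - 10*w - 1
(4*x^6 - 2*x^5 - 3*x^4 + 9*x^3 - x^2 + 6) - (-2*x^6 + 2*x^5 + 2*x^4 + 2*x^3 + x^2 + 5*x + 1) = 6*x^6 - 4*x^5 - 5*x^4 + 7*x^3 - 2*x^2 - 5*x + 5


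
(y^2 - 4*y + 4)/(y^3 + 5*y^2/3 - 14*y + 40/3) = 3*(y - 2)/(3*y^2 + 11*y - 20)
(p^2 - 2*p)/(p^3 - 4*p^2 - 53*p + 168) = p*(p - 2)/(p^3 - 4*p^2 - 53*p + 168)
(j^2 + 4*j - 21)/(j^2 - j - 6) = (j + 7)/(j + 2)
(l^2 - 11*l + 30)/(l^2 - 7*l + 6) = (l - 5)/(l - 1)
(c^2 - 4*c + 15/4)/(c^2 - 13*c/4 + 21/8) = 2*(2*c - 5)/(4*c - 7)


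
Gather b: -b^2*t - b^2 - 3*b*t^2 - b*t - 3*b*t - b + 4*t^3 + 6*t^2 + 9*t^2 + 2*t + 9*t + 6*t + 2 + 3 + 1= b^2*(-t - 1) + b*(-3*t^2 - 4*t - 1) + 4*t^3 + 15*t^2 + 17*t + 6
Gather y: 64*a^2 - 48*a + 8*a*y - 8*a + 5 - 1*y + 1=64*a^2 - 56*a + y*(8*a - 1) + 6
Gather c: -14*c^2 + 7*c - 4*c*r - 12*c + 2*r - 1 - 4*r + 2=-14*c^2 + c*(-4*r - 5) - 2*r + 1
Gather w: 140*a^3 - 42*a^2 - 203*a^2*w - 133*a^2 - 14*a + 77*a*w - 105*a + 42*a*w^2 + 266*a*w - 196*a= 140*a^3 - 175*a^2 + 42*a*w^2 - 315*a + w*(-203*a^2 + 343*a)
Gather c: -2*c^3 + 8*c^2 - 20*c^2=-2*c^3 - 12*c^2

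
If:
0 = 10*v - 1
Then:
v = 1/10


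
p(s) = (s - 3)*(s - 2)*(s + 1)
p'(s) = (s - 3)*(s - 2) + (s - 3)*(s + 1) + (s - 2)*(s + 1)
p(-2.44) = -34.78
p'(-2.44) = 38.38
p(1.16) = 3.34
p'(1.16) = -4.24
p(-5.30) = -260.54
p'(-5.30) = 127.67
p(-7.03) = -546.14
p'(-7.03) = 205.50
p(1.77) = 0.78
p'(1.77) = -3.76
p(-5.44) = -278.80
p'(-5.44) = 133.30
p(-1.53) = -8.48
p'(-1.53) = 20.26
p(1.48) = 1.96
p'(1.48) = -4.27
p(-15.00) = -4284.00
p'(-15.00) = 796.00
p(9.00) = 420.00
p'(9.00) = 172.00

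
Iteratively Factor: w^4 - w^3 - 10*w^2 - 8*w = (w)*(w^3 - w^2 - 10*w - 8) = w*(w + 1)*(w^2 - 2*w - 8) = w*(w - 4)*(w + 1)*(w + 2)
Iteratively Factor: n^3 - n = (n)*(n^2 - 1) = n*(n - 1)*(n + 1)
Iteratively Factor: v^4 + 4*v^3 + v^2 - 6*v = (v + 3)*(v^3 + v^2 - 2*v) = (v + 2)*(v + 3)*(v^2 - v) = v*(v + 2)*(v + 3)*(v - 1)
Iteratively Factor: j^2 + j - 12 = (j - 3)*(j + 4)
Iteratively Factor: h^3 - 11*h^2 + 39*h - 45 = (h - 5)*(h^2 - 6*h + 9) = (h - 5)*(h - 3)*(h - 3)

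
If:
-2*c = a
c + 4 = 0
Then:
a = 8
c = -4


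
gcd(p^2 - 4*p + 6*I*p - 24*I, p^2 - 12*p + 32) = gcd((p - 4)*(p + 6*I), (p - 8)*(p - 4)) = p - 4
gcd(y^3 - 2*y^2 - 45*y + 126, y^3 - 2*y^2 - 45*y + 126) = y^3 - 2*y^2 - 45*y + 126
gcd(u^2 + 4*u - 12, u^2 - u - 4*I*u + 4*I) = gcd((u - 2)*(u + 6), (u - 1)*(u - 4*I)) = 1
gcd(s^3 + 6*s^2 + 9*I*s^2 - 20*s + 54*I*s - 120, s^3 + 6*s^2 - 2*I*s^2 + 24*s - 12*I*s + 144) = s^2 + s*(6 + 4*I) + 24*I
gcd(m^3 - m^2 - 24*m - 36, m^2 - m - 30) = m - 6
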